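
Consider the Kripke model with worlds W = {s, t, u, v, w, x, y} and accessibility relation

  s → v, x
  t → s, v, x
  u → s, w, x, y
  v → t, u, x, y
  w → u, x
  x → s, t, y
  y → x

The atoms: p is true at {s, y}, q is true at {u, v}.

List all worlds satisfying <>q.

s: successors {v, x}; q there: v:T, x:F. ✓
t: successors {s, v, x}; q there: s:F, v:T, x:F. ✓
u: successors {s, w, x, y}; q there: s:F, w:F, x:F, y:F. ✗
v: successors {t, u, x, y}; q there: t:F, u:T, x:F, y:F. ✓
w: successors {u, x}; q there: u:T, x:F. ✓
x: successors {s, t, y}; q there: s:F, t:F, y:F. ✗
y: successors {x}; q there: x:F. ✗

{s, t, v, w}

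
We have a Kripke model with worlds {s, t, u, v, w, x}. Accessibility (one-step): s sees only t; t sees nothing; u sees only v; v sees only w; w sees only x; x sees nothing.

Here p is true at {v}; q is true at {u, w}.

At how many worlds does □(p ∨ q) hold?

4

s: successors {t}; p ∨ q there: t:F. ✗
t: no successors, so □(p ∨ q) holds vacuously. ✓
u: successors {v}; p ∨ q there: v:T. ✓
v: successors {w}; p ∨ q there: w:T. ✓
w: successors {x}; p ∨ q there: x:F. ✗
x: no successors, so □(p ∨ q) holds vacuously. ✓
Satisfying worlds: {t, u, v, x}.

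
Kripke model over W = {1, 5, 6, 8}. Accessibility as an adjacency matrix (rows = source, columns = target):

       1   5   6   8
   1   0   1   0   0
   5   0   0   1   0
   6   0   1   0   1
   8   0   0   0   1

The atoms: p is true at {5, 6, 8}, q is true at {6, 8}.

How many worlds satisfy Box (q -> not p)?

1

1: successors {5}; q -> not p there: 5:T. ✓
5: successors {6}; q -> not p there: 6:F. ✗
6: successors {5, 8}; q -> not p there: 5:T, 8:F. ✗
8: successors {8}; q -> not p there: 8:F. ✗
Satisfying worlds: {1}.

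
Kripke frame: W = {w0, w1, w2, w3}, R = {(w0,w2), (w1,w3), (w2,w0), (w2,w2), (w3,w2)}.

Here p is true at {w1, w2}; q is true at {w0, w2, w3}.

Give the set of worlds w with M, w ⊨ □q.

{w0, w1, w2, w3}

w0: successors {w2}; q there: w2:T. ✓
w1: successors {w3}; q there: w3:T. ✓
w2: successors {w0, w2}; q there: w0:T, w2:T. ✓
w3: successors {w2}; q there: w2:T. ✓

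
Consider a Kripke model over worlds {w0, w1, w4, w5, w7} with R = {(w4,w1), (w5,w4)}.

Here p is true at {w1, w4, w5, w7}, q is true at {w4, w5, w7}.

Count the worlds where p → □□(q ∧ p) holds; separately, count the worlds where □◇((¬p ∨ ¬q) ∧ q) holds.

For p → □□(q ∧ p):
w0: p is F, □□(q ∧ p) is T. ✓
w1: p is T, □□(q ∧ p) is T. ✓
w4: p is T, □□(q ∧ p) is T. ✓
w5: p is T, □□(q ∧ p) is F. ✗
w7: p is T, □□(q ∧ p) is T. ✓
— 4 worlds.
For □◇((¬p ∨ ¬q) ∧ q):
w0: no successors, so □◇((¬p ∨ ¬q) ∧ q) holds vacuously. ✓
w1: no successors, so □◇((¬p ∨ ¬q) ∧ q) holds vacuously. ✓
w4: successors {w1}; ◇((¬p ∨ ¬q) ∧ q) there: w1:F. ✗
w5: successors {w4}; ◇((¬p ∨ ¬q) ∧ q) there: w4:F. ✗
w7: no successors, so □◇((¬p ∨ ¬q) ∧ q) holds vacuously. ✓
— 3 worlds.

4 and 3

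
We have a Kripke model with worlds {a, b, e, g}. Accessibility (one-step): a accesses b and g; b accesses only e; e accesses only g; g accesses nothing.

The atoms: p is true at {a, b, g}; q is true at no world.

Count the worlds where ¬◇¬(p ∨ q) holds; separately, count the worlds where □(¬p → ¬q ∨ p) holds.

3 and 4

For ¬◇¬(p ∨ q):
a: ◇¬(p ∨ q) is F. ✓
b: ◇¬(p ∨ q) is T. ✗
e: ◇¬(p ∨ q) is F. ✓
g: ◇¬(p ∨ q) is F. ✓
— 3 worlds.
For □(¬p → ¬q ∨ p):
a: successors {b, g}; ¬p → ¬q ∨ p there: b:T, g:T. ✓
b: successors {e}; ¬p → ¬q ∨ p there: e:T. ✓
e: successors {g}; ¬p → ¬q ∨ p there: g:T. ✓
g: no successors, so □(¬p → ¬q ∨ p) holds vacuously. ✓
— 4 worlds.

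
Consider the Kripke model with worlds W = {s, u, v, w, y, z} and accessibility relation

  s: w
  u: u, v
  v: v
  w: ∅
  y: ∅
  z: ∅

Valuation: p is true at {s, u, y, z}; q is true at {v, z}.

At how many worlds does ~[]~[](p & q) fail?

5

s: []~[](p & q) is F. ✓
u: []~[](p & q) is T. ✗
v: []~[](p & q) is T. ✗
w: []~[](p & q) is T. ✗
y: []~[](p & q) is T. ✗
z: []~[](p & q) is T. ✗
Satisfying worlds: {s}.
So ~[]~[](p & q) fails at the other 5 worlds.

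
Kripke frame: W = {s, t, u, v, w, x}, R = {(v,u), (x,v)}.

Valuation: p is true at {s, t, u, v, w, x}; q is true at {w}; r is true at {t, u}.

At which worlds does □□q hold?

s: no successors, so □□q holds vacuously. ✓
t: no successors, so □□q holds vacuously. ✓
u: no successors, so □□q holds vacuously. ✓
v: successors {u}; □q there: u:T. ✓
w: no successors, so □□q holds vacuously. ✓
x: successors {v}; □q there: v:F. ✗

{s, t, u, v, w}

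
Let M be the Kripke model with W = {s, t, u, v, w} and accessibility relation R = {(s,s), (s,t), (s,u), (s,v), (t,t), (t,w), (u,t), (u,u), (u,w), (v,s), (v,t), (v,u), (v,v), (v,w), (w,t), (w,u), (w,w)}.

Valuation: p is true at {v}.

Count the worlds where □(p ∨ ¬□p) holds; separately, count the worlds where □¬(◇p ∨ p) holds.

For □(p ∨ ¬□p):
s: successors {s, t, u, v}; p ∨ ¬□p there: s:T, t:T, u:T, v:T. ✓
t: successors {t, w}; p ∨ ¬□p there: t:T, w:T. ✓
u: successors {t, u, w}; p ∨ ¬□p there: t:T, u:T, w:T. ✓
v: successors {s, t, u, v, w}; p ∨ ¬□p there: s:T, t:T, u:T, v:T, w:T. ✓
w: successors {t, u, w}; p ∨ ¬□p there: t:T, u:T, w:T. ✓
— 5 worlds.
For □¬(◇p ∨ p):
s: successors {s, t, u, v}; ¬(◇p ∨ p) there: s:F, t:T, u:T, v:F. ✗
t: successors {t, w}; ¬(◇p ∨ p) there: t:T, w:T. ✓
u: successors {t, u, w}; ¬(◇p ∨ p) there: t:T, u:T, w:T. ✓
v: successors {s, t, u, v, w}; ¬(◇p ∨ p) there: s:F, t:T, u:T, v:F, w:T. ✗
w: successors {t, u, w}; ¬(◇p ∨ p) there: t:T, u:T, w:T. ✓
— 3 worlds.

5 and 3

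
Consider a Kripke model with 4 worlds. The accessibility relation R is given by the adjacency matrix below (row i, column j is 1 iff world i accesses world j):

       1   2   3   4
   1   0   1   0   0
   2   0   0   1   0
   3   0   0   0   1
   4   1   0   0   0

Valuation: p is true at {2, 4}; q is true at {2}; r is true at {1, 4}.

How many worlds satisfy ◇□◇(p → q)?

3

1: successors {2}; □◇(p → q) there: 2:F. ✗
2: successors {3}; □◇(p → q) there: 3:T. ✓
3: successors {4}; □◇(p → q) there: 4:T. ✓
4: successors {1}; □◇(p → q) there: 1:T. ✓
Satisfying worlds: {2, 3, 4}.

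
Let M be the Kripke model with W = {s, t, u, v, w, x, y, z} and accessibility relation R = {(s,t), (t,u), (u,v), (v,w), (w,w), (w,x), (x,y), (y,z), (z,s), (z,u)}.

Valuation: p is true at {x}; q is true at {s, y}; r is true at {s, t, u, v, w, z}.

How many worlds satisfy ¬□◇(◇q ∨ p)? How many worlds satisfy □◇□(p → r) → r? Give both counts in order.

6 and 6

For ¬□◇(◇q ∨ p):
s: □◇(◇q ∨ p) is F. ✓
t: □◇(◇q ∨ p) is F. ✓
u: □◇(◇q ∨ p) is F. ✓
v: □◇(◇q ∨ p) is T. ✗
w: □◇(◇q ∨ p) is F. ✓
x: □◇(◇q ∨ p) is T. ✗
y: □◇(◇q ∨ p) is F. ✓
z: □◇(◇q ∨ p) is F. ✓
— 6 worlds.
For □◇□(p → r) → r:
s: □◇□(p → r) is T, r is T. ✓
t: □◇□(p → r) is T, r is T. ✓
u: □◇□(p → r) is F, r is T. ✓
v: □◇□(p → r) is T, r is T. ✓
w: □◇□(p → r) is T, r is T. ✓
x: □◇□(p → r) is T, r is F. ✗
y: □◇□(p → r) is T, r is F. ✗
z: □◇□(p → r) is T, r is T. ✓
— 6 worlds.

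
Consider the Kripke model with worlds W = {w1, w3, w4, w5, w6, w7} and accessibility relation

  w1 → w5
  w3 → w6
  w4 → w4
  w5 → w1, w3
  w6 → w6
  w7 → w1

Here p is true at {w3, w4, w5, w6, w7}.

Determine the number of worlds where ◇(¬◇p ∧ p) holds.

w1: successors {w5}; ¬◇p ∧ p there: w5:F. ✗
w3: successors {w6}; ¬◇p ∧ p there: w6:F. ✗
w4: successors {w4}; ¬◇p ∧ p there: w4:F. ✗
w5: successors {w1, w3}; ¬◇p ∧ p there: w1:F, w3:F. ✗
w6: successors {w6}; ¬◇p ∧ p there: w6:F. ✗
w7: successors {w1}; ¬◇p ∧ p there: w1:F. ✗
Satisfying worlds: ∅.

0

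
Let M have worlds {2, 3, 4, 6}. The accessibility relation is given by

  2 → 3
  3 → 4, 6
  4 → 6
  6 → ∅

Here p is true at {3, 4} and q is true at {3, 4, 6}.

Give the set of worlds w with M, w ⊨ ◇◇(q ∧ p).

{2}

2: successors {3}; ◇(q ∧ p) there: 3:T. ✓
3: successors {4, 6}; ◇(q ∧ p) there: 4:F, 6:F. ✗
4: successors {6}; ◇(q ∧ p) there: 6:F. ✗
6: no successors, so ◇◇(q ∧ p) fails. ✗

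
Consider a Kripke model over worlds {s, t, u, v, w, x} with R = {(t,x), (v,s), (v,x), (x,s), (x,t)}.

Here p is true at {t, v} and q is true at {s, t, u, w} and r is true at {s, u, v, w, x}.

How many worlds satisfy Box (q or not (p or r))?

s: no successors, so Box (q or not (p or r)) holds vacuously. ✓
t: successors {x}; q or not (p or r) there: x:F. ✗
u: no successors, so Box (q or not (p or r)) holds vacuously. ✓
v: successors {s, x}; q or not (p or r) there: s:T, x:F. ✗
w: no successors, so Box (q or not (p or r)) holds vacuously. ✓
x: successors {s, t}; q or not (p or r) there: s:T, t:T. ✓
Satisfying worlds: {s, u, w, x}.

4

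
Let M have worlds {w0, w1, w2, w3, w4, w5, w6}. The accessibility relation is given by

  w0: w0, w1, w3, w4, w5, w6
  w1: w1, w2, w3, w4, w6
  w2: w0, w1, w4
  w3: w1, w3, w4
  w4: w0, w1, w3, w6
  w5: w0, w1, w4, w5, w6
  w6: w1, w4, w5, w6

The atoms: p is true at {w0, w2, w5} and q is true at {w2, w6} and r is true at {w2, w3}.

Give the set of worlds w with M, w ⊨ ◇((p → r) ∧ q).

w0: successors {w0, w1, w3, w4, w5, w6}; (p → r) ∧ q there: w0:F, w1:F, w3:F, w4:F, w5:F, w6:T. ✓
w1: successors {w1, w2, w3, w4, w6}; (p → r) ∧ q there: w1:F, w2:T, w3:F, w4:F, w6:T. ✓
w2: successors {w0, w1, w4}; (p → r) ∧ q there: w0:F, w1:F, w4:F. ✗
w3: successors {w1, w3, w4}; (p → r) ∧ q there: w1:F, w3:F, w4:F. ✗
w4: successors {w0, w1, w3, w6}; (p → r) ∧ q there: w0:F, w1:F, w3:F, w6:T. ✓
w5: successors {w0, w1, w4, w5, w6}; (p → r) ∧ q there: w0:F, w1:F, w4:F, w5:F, w6:T. ✓
w6: successors {w1, w4, w5, w6}; (p → r) ∧ q there: w1:F, w4:F, w5:F, w6:T. ✓

{w0, w1, w4, w5, w6}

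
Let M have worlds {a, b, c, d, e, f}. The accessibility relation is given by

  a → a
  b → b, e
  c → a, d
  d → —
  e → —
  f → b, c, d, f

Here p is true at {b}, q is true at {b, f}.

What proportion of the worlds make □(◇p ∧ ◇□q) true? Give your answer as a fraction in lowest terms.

a: successors {a}; ◇p ∧ ◇□q there: a:F. ✗
b: successors {b, e}; ◇p ∧ ◇□q there: b:T, e:F. ✗
c: successors {a, d}; ◇p ∧ ◇□q there: a:F, d:F. ✗
d: no successors, so □(◇p ∧ ◇□q) holds vacuously. ✓
e: no successors, so □(◇p ∧ ◇□q) holds vacuously. ✓
f: successors {b, c, d, f}; ◇p ∧ ◇□q there: b:T, c:F, d:F, f:T. ✗
That's 2 of 6 worlds, so 2/6 = 1/3.

1/3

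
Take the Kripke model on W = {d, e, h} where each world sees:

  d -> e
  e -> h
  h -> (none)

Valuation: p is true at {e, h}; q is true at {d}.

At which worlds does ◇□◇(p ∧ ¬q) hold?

{e}

d: successors {e}; □◇(p ∧ ¬q) there: e:F. ✗
e: successors {h}; □◇(p ∧ ¬q) there: h:T. ✓
h: no successors, so ◇□◇(p ∧ ¬q) fails. ✗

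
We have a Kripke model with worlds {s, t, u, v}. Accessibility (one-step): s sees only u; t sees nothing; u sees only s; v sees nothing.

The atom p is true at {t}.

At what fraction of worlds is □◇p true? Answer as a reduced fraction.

1/2

s: successors {u}; ◇p there: u:F. ✗
t: no successors, so □◇p holds vacuously. ✓
u: successors {s}; ◇p there: s:F. ✗
v: no successors, so □◇p holds vacuously. ✓
That's 2 of 4 worlds, so 2/4 = 1/2.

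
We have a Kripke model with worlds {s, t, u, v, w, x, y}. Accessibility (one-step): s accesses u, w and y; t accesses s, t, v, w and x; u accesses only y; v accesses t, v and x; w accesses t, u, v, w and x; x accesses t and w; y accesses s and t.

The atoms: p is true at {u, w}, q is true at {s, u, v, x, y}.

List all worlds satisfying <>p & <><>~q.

s: <>p is T, <><>~q is T. ✓
t: <>p is T, <><>~q is T. ✓
u: <>p is F, <><>~q is T. ✗
v: <>p is F, <><>~q is T. ✗
w: <>p is T, <><>~q is T. ✓
x: <>p is T, <><>~q is T. ✓
y: <>p is F, <><>~q is T. ✗

{s, t, w, x}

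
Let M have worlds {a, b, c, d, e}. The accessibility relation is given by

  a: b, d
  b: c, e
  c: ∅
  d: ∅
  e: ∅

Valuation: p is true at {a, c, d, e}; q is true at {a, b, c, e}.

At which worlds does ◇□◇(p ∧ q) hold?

{a, b}

a: successors {b, d}; □◇(p ∧ q) there: b:F, d:T. ✓
b: successors {c, e}; □◇(p ∧ q) there: c:T, e:T. ✓
c: no successors, so ◇□◇(p ∧ q) fails. ✗
d: no successors, so ◇□◇(p ∧ q) fails. ✗
e: no successors, so ◇□◇(p ∧ q) fails. ✗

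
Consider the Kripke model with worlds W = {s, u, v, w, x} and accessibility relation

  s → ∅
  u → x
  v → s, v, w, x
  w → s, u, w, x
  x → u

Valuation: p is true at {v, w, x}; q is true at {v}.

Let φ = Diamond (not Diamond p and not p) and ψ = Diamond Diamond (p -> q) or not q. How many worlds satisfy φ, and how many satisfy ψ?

2 and 5

For Diamond (not Diamond p and not p):
s: no successors, so Diamond (not Diamond p and not p) fails. ✗
u: successors {x}; not Diamond p and not p there: x:F. ✗
v: successors {s, v, w, x}; not Diamond p and not p there: s:T, v:F, w:F, x:F. ✓
w: successors {s, u, w, x}; not Diamond p and not p there: s:T, u:F, w:F, x:F. ✓
x: successors {u}; not Diamond p and not p there: u:F. ✗
— 2 worlds.
For Diamond Diamond (p -> q) or not q:
s: Diamond Diamond (p -> q) is F, not q is T. ✓
u: Diamond Diamond (p -> q) is T, not q is T. ✓
v: Diamond Diamond (p -> q) is T, not q is F. ✓
w: Diamond Diamond (p -> q) is T, not q is T. ✓
x: Diamond Diamond (p -> q) is F, not q is T. ✓
— 5 worlds.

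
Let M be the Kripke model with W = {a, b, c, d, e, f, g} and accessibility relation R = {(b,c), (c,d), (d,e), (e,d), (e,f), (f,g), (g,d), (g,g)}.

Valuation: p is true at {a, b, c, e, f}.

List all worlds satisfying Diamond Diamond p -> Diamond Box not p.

{a, b, e, f, g}

a: Diamond Diamond p is F, Diamond Box not p is F. ✓
b: Diamond Diamond p is F, Diamond Box not p is T. ✓
c: Diamond Diamond p is T, Diamond Box not p is F. ✗
d: Diamond Diamond p is T, Diamond Box not p is F. ✗
e: Diamond Diamond p is T, Diamond Box not p is T. ✓
f: Diamond Diamond p is F, Diamond Box not p is T. ✓
g: Diamond Diamond p is T, Diamond Box not p is T. ✓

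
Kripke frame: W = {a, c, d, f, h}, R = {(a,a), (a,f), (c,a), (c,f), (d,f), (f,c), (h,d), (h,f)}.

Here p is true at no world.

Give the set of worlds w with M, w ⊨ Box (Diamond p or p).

∅

a: successors {a, f}; Diamond p or p there: a:F, f:F. ✗
c: successors {a, f}; Diamond p or p there: a:F, f:F. ✗
d: successors {f}; Diamond p or p there: f:F. ✗
f: successors {c}; Diamond p or p there: c:F. ✗
h: successors {d, f}; Diamond p or p there: d:F, f:F. ✗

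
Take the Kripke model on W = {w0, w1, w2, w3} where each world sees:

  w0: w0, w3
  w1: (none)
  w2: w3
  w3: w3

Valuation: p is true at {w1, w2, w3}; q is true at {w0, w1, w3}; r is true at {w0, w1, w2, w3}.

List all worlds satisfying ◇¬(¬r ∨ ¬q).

w0: successors {w0, w3}; ¬(¬r ∨ ¬q) there: w0:T, w3:T. ✓
w1: no successors, so ◇¬(¬r ∨ ¬q) fails. ✗
w2: successors {w3}; ¬(¬r ∨ ¬q) there: w3:T. ✓
w3: successors {w3}; ¬(¬r ∨ ¬q) there: w3:T. ✓

{w0, w2, w3}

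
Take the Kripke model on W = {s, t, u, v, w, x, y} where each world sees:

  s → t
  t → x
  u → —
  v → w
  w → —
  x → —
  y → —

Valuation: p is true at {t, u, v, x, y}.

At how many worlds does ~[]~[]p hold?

3

s: []~[]p is F. ✓
t: []~[]p is F. ✓
u: []~[]p is T. ✗
v: []~[]p is F. ✓
w: []~[]p is T. ✗
x: []~[]p is T. ✗
y: []~[]p is T. ✗
Satisfying worlds: {s, t, v}.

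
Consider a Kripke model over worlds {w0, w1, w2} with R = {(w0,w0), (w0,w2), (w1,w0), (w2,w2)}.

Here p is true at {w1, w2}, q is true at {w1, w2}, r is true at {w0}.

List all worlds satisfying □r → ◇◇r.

w0: □r is F, ◇◇r is T. ✓
w1: □r is T, ◇◇r is T. ✓
w2: □r is F, ◇◇r is F. ✓

{w0, w1, w2}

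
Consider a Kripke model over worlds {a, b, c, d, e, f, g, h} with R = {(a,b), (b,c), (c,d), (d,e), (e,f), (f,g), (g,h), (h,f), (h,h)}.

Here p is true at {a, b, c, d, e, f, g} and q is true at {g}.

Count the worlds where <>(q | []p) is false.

a: successors {b}; q | []p there: b:T. ✓
b: successors {c}; q | []p there: c:T. ✓
c: successors {d}; q | []p there: d:T. ✓
d: successors {e}; q | []p there: e:T. ✓
e: successors {f}; q | []p there: f:T. ✓
f: successors {g}; q | []p there: g:T. ✓
g: successors {h}; q | []p there: h:F. ✗
h: successors {f, h}; q | []p there: f:T, h:F. ✓
Satisfying worlds: {a, b, c, d, e, f, h}.
So <>(q | []p) fails at the other 1 world.

1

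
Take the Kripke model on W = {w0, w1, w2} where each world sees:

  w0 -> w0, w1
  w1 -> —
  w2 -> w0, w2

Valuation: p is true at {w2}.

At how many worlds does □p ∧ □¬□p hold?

w0: □p is F, □¬□p is F. ✗
w1: □p is T, □¬□p is T. ✓
w2: □p is F, □¬□p is T. ✗
Satisfying worlds: {w1}.

1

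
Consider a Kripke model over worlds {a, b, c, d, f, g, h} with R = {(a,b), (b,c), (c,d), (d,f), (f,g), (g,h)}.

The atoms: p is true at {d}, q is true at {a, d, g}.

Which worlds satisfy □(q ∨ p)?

a: successors {b}; q ∨ p there: b:F. ✗
b: successors {c}; q ∨ p there: c:F. ✗
c: successors {d}; q ∨ p there: d:T. ✓
d: successors {f}; q ∨ p there: f:F. ✗
f: successors {g}; q ∨ p there: g:T. ✓
g: successors {h}; q ∨ p there: h:F. ✗
h: no successors, so □(q ∨ p) holds vacuously. ✓

{c, f, h}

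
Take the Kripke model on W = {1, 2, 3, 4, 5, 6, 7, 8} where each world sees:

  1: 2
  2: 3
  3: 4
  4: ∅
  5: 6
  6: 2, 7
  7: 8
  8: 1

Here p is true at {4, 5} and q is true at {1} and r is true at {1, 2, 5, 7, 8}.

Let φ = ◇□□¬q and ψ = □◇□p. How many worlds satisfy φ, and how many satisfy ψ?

For ◇□□¬q:
1: successors {2}; □□¬q there: 2:T. ✓
2: successors {3}; □□¬q there: 3:T. ✓
3: successors {4}; □□¬q there: 4:T. ✓
4: no successors, so ◇□□¬q fails. ✗
5: successors {6}; □□¬q there: 6:T. ✓
6: successors {2, 7}; □□¬q there: 2:T, 7:F. ✓
7: successors {8}; □□¬q there: 8:T. ✓
8: successors {1}; □□¬q there: 1:T. ✓
— 7 worlds.
For □◇□p:
1: successors {2}; ◇□p there: 2:T. ✓
2: successors {3}; ◇□p there: 3:T. ✓
3: successors {4}; ◇□p there: 4:F. ✗
4: no successors, so □◇□p holds vacuously. ✓
5: successors {6}; ◇□p there: 6:F. ✗
6: successors {2, 7}; ◇□p there: 2:T, 7:F. ✗
7: successors {8}; ◇□p there: 8:F. ✗
8: successors {1}; ◇□p there: 1:F. ✗
— 3 worlds.

7 and 3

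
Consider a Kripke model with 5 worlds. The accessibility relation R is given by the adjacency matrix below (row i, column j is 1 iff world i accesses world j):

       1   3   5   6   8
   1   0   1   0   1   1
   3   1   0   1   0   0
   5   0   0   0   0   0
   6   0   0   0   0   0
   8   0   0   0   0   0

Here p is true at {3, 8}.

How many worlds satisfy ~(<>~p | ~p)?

1

1: <>~p | ~p is T. ✗
3: <>~p | ~p is T. ✗
5: <>~p | ~p is T. ✗
6: <>~p | ~p is T. ✗
8: <>~p | ~p is F. ✓
Satisfying worlds: {8}.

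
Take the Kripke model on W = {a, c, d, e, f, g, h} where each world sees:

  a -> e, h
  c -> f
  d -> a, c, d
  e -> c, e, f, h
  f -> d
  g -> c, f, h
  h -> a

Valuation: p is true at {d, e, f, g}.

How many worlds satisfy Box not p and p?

0

a: Box not p is F, p is F. ✗
c: Box not p is F, p is F. ✗
d: Box not p is F, p is T. ✗
e: Box not p is F, p is T. ✗
f: Box not p is F, p is T. ✗
g: Box not p is F, p is T. ✗
h: Box not p is T, p is F. ✗
Satisfying worlds: ∅.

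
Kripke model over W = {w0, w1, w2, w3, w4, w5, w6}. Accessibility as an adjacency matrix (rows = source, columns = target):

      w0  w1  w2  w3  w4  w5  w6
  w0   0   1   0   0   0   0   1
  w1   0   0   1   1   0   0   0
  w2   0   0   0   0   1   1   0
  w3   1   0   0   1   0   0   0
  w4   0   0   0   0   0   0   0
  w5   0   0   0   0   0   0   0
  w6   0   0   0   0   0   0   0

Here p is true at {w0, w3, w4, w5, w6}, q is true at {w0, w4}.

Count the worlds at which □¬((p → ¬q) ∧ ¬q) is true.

3

w0: successors {w1, w6}; ¬((p → ¬q) ∧ ¬q) there: w1:F, w6:F. ✗
w1: successors {w2, w3}; ¬((p → ¬q) ∧ ¬q) there: w2:F, w3:F. ✗
w2: successors {w4, w5}; ¬((p → ¬q) ∧ ¬q) there: w4:T, w5:F. ✗
w3: successors {w0, w3}; ¬((p → ¬q) ∧ ¬q) there: w0:T, w3:F. ✗
w4: no successors, so □¬((p → ¬q) ∧ ¬q) holds vacuously. ✓
w5: no successors, so □¬((p → ¬q) ∧ ¬q) holds vacuously. ✓
w6: no successors, so □¬((p → ¬q) ∧ ¬q) holds vacuously. ✓
Satisfying worlds: {w4, w5, w6}.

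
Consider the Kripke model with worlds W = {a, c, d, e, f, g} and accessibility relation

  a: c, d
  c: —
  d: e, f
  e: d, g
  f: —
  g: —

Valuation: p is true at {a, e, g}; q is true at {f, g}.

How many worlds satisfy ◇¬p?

3

a: successors {c, d}; ¬p there: c:T, d:T. ✓
c: no successors, so ◇¬p fails. ✗
d: successors {e, f}; ¬p there: e:F, f:T. ✓
e: successors {d, g}; ¬p there: d:T, g:F. ✓
f: no successors, so ◇¬p fails. ✗
g: no successors, so ◇¬p fails. ✗
Satisfying worlds: {a, d, e}.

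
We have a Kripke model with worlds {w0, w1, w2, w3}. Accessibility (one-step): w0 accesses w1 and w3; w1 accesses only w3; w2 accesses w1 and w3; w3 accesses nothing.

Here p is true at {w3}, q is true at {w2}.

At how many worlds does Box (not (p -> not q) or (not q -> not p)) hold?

1

w0: successors {w1, w3}; not (p -> not q) or (not q -> not p) there: w1:T, w3:F. ✗
w1: successors {w3}; not (p -> not q) or (not q -> not p) there: w3:F. ✗
w2: successors {w1, w3}; not (p -> not q) or (not q -> not p) there: w1:T, w3:F. ✗
w3: no successors, so Box (not (p -> not q) or (not q -> not p)) holds vacuously. ✓
Satisfying worlds: {w3}.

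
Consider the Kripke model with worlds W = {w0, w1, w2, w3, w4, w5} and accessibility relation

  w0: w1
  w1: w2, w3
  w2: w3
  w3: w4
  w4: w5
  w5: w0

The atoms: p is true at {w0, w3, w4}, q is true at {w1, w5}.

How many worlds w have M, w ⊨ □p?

3

w0: successors {w1}; p there: w1:F. ✗
w1: successors {w2, w3}; p there: w2:F, w3:T. ✗
w2: successors {w3}; p there: w3:T. ✓
w3: successors {w4}; p there: w4:T. ✓
w4: successors {w5}; p there: w5:F. ✗
w5: successors {w0}; p there: w0:T. ✓
Satisfying worlds: {w2, w3, w5}.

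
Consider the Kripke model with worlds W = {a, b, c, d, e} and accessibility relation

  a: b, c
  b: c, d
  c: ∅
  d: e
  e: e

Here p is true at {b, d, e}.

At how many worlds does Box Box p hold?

4

a: successors {b, c}; Box p there: b:F, c:T. ✗
b: successors {c, d}; Box p there: c:T, d:T. ✓
c: no successors, so Box Box p holds vacuously. ✓
d: successors {e}; Box p there: e:T. ✓
e: successors {e}; Box p there: e:T. ✓
Satisfying worlds: {b, c, d, e}.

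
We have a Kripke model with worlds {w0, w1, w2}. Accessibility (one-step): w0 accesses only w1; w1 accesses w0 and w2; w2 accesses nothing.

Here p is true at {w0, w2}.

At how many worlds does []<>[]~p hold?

2

w0: successors {w1}; <>[]~p there: w1:T. ✓
w1: successors {w0, w2}; <>[]~p there: w0:F, w2:F. ✗
w2: no successors, so []<>[]~p holds vacuously. ✓
Satisfying worlds: {w0, w2}.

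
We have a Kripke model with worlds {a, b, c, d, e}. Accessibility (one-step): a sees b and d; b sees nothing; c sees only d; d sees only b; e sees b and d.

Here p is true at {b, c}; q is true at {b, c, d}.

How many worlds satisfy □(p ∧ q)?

a: successors {b, d}; p ∧ q there: b:T, d:F. ✗
b: no successors, so □(p ∧ q) holds vacuously. ✓
c: successors {d}; p ∧ q there: d:F. ✗
d: successors {b}; p ∧ q there: b:T. ✓
e: successors {b, d}; p ∧ q there: b:T, d:F. ✗
Satisfying worlds: {b, d}.

2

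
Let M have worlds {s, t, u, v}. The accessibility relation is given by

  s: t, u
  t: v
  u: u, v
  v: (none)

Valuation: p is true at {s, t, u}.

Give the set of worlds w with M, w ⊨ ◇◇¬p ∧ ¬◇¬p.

{s}

s: ◇◇¬p is T, ¬◇¬p is T. ✓
t: ◇◇¬p is F, ¬◇¬p is F. ✗
u: ◇◇¬p is T, ¬◇¬p is F. ✗
v: ◇◇¬p is F, ¬◇¬p is T. ✗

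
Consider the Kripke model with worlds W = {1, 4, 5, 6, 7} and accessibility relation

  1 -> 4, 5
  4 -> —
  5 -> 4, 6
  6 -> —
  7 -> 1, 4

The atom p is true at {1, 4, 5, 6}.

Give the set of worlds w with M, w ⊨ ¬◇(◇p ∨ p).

1: ◇(◇p ∨ p) is T. ✗
4: ◇(◇p ∨ p) is F. ✓
5: ◇(◇p ∨ p) is T. ✗
6: ◇(◇p ∨ p) is F. ✓
7: ◇(◇p ∨ p) is T. ✗

{4, 6}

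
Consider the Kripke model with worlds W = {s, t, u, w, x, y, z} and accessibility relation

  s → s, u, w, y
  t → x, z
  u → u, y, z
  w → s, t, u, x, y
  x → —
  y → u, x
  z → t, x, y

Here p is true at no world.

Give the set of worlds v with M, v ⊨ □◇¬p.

s: successors {s, u, w, y}; ◇¬p there: s:T, u:T, w:T, y:T. ✓
t: successors {x, z}; ◇¬p there: x:F, z:T. ✗
u: successors {u, y, z}; ◇¬p there: u:T, y:T, z:T. ✓
w: successors {s, t, u, x, y}; ◇¬p there: s:T, t:T, u:T, x:F, y:T. ✗
x: no successors, so □◇¬p holds vacuously. ✓
y: successors {u, x}; ◇¬p there: u:T, x:F. ✗
z: successors {t, x, y}; ◇¬p there: t:T, x:F, y:T. ✗

{s, u, x}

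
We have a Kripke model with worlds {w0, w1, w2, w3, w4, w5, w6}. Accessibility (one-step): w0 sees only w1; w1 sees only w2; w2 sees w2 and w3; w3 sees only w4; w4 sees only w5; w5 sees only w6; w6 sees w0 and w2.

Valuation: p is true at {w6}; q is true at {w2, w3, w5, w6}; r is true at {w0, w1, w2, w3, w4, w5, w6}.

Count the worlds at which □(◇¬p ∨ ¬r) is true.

6

w0: successors {w1}; ◇¬p ∨ ¬r there: w1:T. ✓
w1: successors {w2}; ◇¬p ∨ ¬r there: w2:T. ✓
w2: successors {w2, w3}; ◇¬p ∨ ¬r there: w2:T, w3:T. ✓
w3: successors {w4}; ◇¬p ∨ ¬r there: w4:T. ✓
w4: successors {w5}; ◇¬p ∨ ¬r there: w5:F. ✗
w5: successors {w6}; ◇¬p ∨ ¬r there: w6:T. ✓
w6: successors {w0, w2}; ◇¬p ∨ ¬r there: w0:T, w2:T. ✓
Satisfying worlds: {w0, w1, w2, w3, w5, w6}.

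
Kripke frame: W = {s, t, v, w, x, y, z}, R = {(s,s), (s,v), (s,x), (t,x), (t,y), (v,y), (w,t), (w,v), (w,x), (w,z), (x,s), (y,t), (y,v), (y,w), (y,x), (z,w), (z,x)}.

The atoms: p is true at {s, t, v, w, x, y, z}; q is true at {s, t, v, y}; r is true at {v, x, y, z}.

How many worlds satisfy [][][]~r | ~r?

3

s: [][][]~r is F, ~r is T. ✓
t: [][][]~r is F, ~r is T. ✓
v: [][][]~r is F, ~r is F. ✗
w: [][][]~r is F, ~r is T. ✓
x: [][][]~r is F, ~r is F. ✗
y: [][][]~r is F, ~r is F. ✗
z: [][][]~r is F, ~r is F. ✗
Satisfying worlds: {s, t, w}.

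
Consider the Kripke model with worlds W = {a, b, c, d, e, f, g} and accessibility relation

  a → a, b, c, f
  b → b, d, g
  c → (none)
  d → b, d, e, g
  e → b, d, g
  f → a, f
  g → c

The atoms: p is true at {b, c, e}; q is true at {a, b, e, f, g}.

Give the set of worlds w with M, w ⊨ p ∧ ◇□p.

{b, e}

a: p is F, ◇□p is T. ✗
b: p is T, ◇□p is T. ✓
c: p is T, ◇□p is F. ✗
d: p is F, ◇□p is T. ✗
e: p is T, ◇□p is T. ✓
f: p is F, ◇□p is F. ✗
g: p is F, ◇□p is T. ✗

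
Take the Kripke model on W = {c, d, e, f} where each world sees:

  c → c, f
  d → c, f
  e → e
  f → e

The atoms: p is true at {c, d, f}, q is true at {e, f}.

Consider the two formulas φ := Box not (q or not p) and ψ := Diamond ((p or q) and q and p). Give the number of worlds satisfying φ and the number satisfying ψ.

0 and 2

For Box not (q or not p):
c: successors {c, f}; not (q or not p) there: c:T, f:F. ✗
d: successors {c, f}; not (q or not p) there: c:T, f:F. ✗
e: successors {e}; not (q or not p) there: e:F. ✗
f: successors {e}; not (q or not p) there: e:F. ✗
— 0 worlds.
For Diamond ((p or q) and q and p):
c: successors {c, f}; (p or q) and q and p there: c:F, f:T. ✓
d: successors {c, f}; (p or q) and q and p there: c:F, f:T. ✓
e: successors {e}; (p or q) and q and p there: e:F. ✗
f: successors {e}; (p or q) and q and p there: e:F. ✗
— 2 worlds.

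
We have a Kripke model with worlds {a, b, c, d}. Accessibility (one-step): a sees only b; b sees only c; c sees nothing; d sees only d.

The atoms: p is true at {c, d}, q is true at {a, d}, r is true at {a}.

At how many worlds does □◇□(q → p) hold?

3

a: successors {b}; ◇□(q → p) there: b:T. ✓
b: successors {c}; ◇□(q → p) there: c:F. ✗
c: no successors, so □◇□(q → p) holds vacuously. ✓
d: successors {d}; ◇□(q → p) there: d:T. ✓
Satisfying worlds: {a, c, d}.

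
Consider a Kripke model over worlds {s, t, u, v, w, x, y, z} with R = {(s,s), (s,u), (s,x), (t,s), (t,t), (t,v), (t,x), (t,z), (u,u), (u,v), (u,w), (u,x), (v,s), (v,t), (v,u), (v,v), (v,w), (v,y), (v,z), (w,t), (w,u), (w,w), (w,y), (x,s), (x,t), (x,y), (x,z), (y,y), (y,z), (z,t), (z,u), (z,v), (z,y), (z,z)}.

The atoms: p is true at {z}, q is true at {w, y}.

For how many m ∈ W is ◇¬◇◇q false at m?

s: successors {s, u, x}; ¬◇◇q there: s:F, u:F, x:F. ✗
t: successors {s, t, v, x, z}; ¬◇◇q there: s:F, t:F, v:F, x:F, z:F. ✗
u: successors {u, v, w, x}; ¬◇◇q there: u:F, v:F, w:F, x:F. ✗
v: successors {s, t, u, v, w, y, z}; ¬◇◇q there: s:F, t:F, u:F, v:F, w:F, y:F, z:F. ✗
w: successors {t, u, w, y}; ¬◇◇q there: t:F, u:F, w:F, y:F. ✗
x: successors {s, t, y, z}; ¬◇◇q there: s:F, t:F, y:F, z:F. ✗
y: successors {y, z}; ¬◇◇q there: y:F, z:F. ✗
z: successors {t, u, v, y, z}; ¬◇◇q there: t:F, u:F, v:F, y:F, z:F. ✗
Satisfying worlds: ∅.
So ◇¬◇◇q fails at the other 8 worlds.

8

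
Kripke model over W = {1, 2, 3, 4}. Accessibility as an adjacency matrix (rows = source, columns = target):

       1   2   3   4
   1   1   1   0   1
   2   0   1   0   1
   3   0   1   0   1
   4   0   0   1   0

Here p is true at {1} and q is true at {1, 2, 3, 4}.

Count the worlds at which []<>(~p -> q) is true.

1: successors {1, 2, 4}; <>(~p -> q) there: 1:T, 2:T, 4:T. ✓
2: successors {2, 4}; <>(~p -> q) there: 2:T, 4:T. ✓
3: successors {2, 4}; <>(~p -> q) there: 2:T, 4:T. ✓
4: successors {3}; <>(~p -> q) there: 3:T. ✓
Satisfying worlds: {1, 2, 3, 4}.

4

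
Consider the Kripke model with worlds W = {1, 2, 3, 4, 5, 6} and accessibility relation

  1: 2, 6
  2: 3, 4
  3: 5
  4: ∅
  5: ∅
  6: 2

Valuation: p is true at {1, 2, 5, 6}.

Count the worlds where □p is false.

1

1: successors {2, 6}; p there: 2:T, 6:T. ✓
2: successors {3, 4}; p there: 3:F, 4:F. ✗
3: successors {5}; p there: 5:T. ✓
4: no successors, so □p holds vacuously. ✓
5: no successors, so □p holds vacuously. ✓
6: successors {2}; p there: 2:T. ✓
Satisfying worlds: {1, 3, 4, 5, 6}.
So □p fails at the other 1 world.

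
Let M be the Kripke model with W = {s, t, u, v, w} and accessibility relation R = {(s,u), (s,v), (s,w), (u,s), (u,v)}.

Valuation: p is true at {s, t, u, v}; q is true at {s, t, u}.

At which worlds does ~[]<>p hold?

s: []<>p is F. ✓
t: []<>p is T. ✗
u: []<>p is F. ✓
v: []<>p is T. ✗
w: []<>p is T. ✗

{s, u}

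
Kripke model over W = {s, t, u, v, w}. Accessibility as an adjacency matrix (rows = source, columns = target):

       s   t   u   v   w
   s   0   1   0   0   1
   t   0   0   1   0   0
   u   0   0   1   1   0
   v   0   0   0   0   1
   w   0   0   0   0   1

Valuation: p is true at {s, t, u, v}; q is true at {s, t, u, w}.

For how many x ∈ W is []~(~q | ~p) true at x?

1

s: successors {t, w}; ~(~q | ~p) there: t:T, w:F. ✗
t: successors {u}; ~(~q | ~p) there: u:T. ✓
u: successors {u, v}; ~(~q | ~p) there: u:T, v:F. ✗
v: successors {w}; ~(~q | ~p) there: w:F. ✗
w: successors {w}; ~(~q | ~p) there: w:F. ✗
Satisfying worlds: {t}.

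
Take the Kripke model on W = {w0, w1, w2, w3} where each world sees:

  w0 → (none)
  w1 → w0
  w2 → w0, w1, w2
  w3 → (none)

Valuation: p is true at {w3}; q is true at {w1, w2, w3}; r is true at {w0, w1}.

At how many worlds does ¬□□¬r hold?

1

w0: □□¬r is T. ✗
w1: □□¬r is T. ✗
w2: □□¬r is F. ✓
w3: □□¬r is T. ✗
Satisfying worlds: {w2}.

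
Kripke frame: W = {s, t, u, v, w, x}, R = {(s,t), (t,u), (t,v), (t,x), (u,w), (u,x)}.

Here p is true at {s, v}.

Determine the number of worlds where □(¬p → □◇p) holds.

4

s: successors {t}; ¬p → □◇p there: t:F. ✗
t: successors {u, v, x}; ¬p → □◇p there: u:F, v:T, x:T. ✗
u: successors {w, x}; ¬p → □◇p there: w:T, x:T. ✓
v: no successors, so □(¬p → □◇p) holds vacuously. ✓
w: no successors, so □(¬p → □◇p) holds vacuously. ✓
x: no successors, so □(¬p → □◇p) holds vacuously. ✓
Satisfying worlds: {u, v, w, x}.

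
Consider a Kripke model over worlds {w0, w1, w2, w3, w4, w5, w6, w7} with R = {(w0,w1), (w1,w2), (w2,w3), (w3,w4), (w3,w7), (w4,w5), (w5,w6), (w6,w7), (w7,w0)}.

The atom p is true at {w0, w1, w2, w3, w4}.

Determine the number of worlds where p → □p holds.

6

w0: p is T, □p is T. ✓
w1: p is T, □p is T. ✓
w2: p is T, □p is T. ✓
w3: p is T, □p is F. ✗
w4: p is T, □p is F. ✗
w5: p is F, □p is F. ✓
w6: p is F, □p is F. ✓
w7: p is F, □p is T. ✓
Satisfying worlds: {w0, w1, w2, w5, w6, w7}.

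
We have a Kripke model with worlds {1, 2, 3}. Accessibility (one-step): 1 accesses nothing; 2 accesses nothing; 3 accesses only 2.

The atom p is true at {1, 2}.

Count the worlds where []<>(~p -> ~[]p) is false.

1: no successors, so []<>(~p -> ~[]p) holds vacuously. ✓
2: no successors, so []<>(~p -> ~[]p) holds vacuously. ✓
3: successors {2}; <>(~p -> ~[]p) there: 2:F. ✗
Satisfying worlds: {1, 2}.
So []<>(~p -> ~[]p) fails at the other 1 world.

1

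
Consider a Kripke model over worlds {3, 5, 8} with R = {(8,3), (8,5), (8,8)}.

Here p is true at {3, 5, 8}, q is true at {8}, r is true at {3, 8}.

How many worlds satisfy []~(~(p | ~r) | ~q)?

2

3: no successors, so []~(~(p | ~r) | ~q) holds vacuously. ✓
5: no successors, so []~(~(p | ~r) | ~q) holds vacuously. ✓
8: successors {3, 5, 8}; ~(~(p | ~r) | ~q) there: 3:F, 5:F, 8:T. ✗
Satisfying worlds: {3, 5}.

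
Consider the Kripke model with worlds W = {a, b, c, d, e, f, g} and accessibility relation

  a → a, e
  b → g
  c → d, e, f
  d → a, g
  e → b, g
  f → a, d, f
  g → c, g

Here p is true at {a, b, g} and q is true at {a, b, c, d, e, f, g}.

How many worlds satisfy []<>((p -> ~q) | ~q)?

a: successors {a, e}; <>((p -> ~q) | ~q) there: a:T, e:F. ✗
b: successors {g}; <>((p -> ~q) | ~q) there: g:T. ✓
c: successors {d, e, f}; <>((p -> ~q) | ~q) there: d:F, e:F, f:T. ✗
d: successors {a, g}; <>((p -> ~q) | ~q) there: a:T, g:T. ✓
e: successors {b, g}; <>((p -> ~q) | ~q) there: b:F, g:T. ✗
f: successors {a, d, f}; <>((p -> ~q) | ~q) there: a:T, d:F, f:T. ✗
g: successors {c, g}; <>((p -> ~q) | ~q) there: c:T, g:T. ✓
Satisfying worlds: {b, d, g}.

3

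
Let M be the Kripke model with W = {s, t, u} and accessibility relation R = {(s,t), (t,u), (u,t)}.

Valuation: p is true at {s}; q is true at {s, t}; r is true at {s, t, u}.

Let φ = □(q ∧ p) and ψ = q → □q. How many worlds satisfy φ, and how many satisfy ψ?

0 and 2

For □(q ∧ p):
s: successors {t}; q ∧ p there: t:F. ✗
t: successors {u}; q ∧ p there: u:F. ✗
u: successors {t}; q ∧ p there: t:F. ✗
— 0 worlds.
For q → □q:
s: q is T, □q is T. ✓
t: q is T, □q is F. ✗
u: q is F, □q is T. ✓
— 2 worlds.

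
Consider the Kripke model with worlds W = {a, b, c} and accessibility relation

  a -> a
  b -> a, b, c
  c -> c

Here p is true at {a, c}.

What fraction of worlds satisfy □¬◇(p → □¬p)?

a: successors {a}; ¬◇(p → □¬p) there: a:T. ✓
b: successors {a, b, c}; ¬◇(p → □¬p) there: a:T, b:F, c:T. ✗
c: successors {c}; ¬◇(p → □¬p) there: c:T. ✓
That's 2 of 3 worlds, so 2/3.

2/3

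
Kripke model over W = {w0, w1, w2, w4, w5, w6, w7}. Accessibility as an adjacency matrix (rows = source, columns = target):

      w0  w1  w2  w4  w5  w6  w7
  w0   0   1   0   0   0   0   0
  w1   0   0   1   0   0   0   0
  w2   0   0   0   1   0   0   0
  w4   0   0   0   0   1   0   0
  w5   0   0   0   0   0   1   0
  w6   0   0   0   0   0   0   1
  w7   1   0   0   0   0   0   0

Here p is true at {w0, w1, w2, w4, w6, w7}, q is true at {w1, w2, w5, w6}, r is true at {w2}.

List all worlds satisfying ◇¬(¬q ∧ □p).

w0: successors {w1}; ¬(¬q ∧ □p) there: w1:T. ✓
w1: successors {w2}; ¬(¬q ∧ □p) there: w2:T. ✓
w2: successors {w4}; ¬(¬q ∧ □p) there: w4:T. ✓
w4: successors {w5}; ¬(¬q ∧ □p) there: w5:T. ✓
w5: successors {w6}; ¬(¬q ∧ □p) there: w6:T. ✓
w6: successors {w7}; ¬(¬q ∧ □p) there: w7:F. ✗
w7: successors {w0}; ¬(¬q ∧ □p) there: w0:F. ✗

{w0, w1, w2, w4, w5}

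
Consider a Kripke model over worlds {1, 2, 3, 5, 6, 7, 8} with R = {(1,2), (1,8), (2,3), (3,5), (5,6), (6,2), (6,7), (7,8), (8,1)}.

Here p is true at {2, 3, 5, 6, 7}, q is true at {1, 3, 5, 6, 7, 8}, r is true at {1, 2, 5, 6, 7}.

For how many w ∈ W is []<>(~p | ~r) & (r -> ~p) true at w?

2

1: []<>(~p | ~r) is T, r -> ~p is T. ✓
2: []<>(~p | ~r) is F, r -> ~p is F. ✗
3: []<>(~p | ~r) is F, r -> ~p is T. ✗
5: []<>(~p | ~r) is F, r -> ~p is F. ✗
6: []<>(~p | ~r) is T, r -> ~p is F. ✗
7: []<>(~p | ~r) is T, r -> ~p is F. ✗
8: []<>(~p | ~r) is T, r -> ~p is T. ✓
Satisfying worlds: {1, 8}.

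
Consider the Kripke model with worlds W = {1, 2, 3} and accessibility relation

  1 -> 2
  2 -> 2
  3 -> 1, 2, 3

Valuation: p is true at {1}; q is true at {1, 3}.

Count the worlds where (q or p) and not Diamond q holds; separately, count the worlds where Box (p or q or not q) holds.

1 and 3

For (q or p) and not Diamond q:
1: q or p is T, not Diamond q is T. ✓
2: q or p is F, not Diamond q is T. ✗
3: q or p is T, not Diamond q is F. ✗
— 1 world.
For Box (p or q or not q):
1: successors {2}; p or q or not q there: 2:T. ✓
2: successors {2}; p or q or not q there: 2:T. ✓
3: successors {1, 2, 3}; p or q or not q there: 1:T, 2:T, 3:T. ✓
— 3 worlds.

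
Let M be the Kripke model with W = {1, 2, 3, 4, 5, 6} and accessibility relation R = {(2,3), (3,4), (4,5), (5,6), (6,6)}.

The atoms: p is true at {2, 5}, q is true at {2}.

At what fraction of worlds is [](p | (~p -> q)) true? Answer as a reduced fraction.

1/3

1: no successors, so [](p | (~p -> q)) holds vacuously. ✓
2: successors {3}; p | (~p -> q) there: 3:F. ✗
3: successors {4}; p | (~p -> q) there: 4:F. ✗
4: successors {5}; p | (~p -> q) there: 5:T. ✓
5: successors {6}; p | (~p -> q) there: 6:F. ✗
6: successors {6}; p | (~p -> q) there: 6:F. ✗
That's 2 of 6 worlds, so 2/6 = 1/3.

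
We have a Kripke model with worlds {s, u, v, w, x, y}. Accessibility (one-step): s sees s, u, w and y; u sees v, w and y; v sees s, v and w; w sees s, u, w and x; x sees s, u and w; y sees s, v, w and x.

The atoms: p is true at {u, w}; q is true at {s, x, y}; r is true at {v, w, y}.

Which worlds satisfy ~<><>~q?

∅

s: <><>~q is T. ✗
u: <><>~q is T. ✗
v: <><>~q is T. ✗
w: <><>~q is T. ✗
x: <><>~q is T. ✗
y: <><>~q is T. ✗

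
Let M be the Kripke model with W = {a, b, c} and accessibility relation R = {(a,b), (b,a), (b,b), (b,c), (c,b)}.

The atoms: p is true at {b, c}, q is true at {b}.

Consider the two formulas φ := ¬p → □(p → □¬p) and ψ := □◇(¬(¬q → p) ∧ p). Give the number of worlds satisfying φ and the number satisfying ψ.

2 and 0

For ¬p → □(p → □¬p):
a: ¬p is T, □(p → □¬p) is F. ✗
b: ¬p is F, □(p → □¬p) is F. ✓
c: ¬p is F, □(p → □¬p) is F. ✓
— 2 worlds.
For □◇(¬(¬q → p) ∧ p):
a: successors {b}; ◇(¬(¬q → p) ∧ p) there: b:F. ✗
b: successors {a, b, c}; ◇(¬(¬q → p) ∧ p) there: a:F, b:F, c:F. ✗
c: successors {b}; ◇(¬(¬q → p) ∧ p) there: b:F. ✗
— 0 worlds.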